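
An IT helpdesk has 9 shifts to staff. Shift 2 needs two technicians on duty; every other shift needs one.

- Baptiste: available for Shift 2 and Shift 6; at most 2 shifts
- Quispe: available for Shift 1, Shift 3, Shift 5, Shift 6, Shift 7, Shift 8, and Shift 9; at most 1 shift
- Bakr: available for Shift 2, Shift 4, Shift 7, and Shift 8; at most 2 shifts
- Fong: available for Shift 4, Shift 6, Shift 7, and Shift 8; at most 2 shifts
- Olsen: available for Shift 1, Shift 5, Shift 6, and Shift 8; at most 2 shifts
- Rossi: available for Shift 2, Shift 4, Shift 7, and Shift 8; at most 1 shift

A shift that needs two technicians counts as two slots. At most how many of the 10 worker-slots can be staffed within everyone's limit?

Total capacity across all technicians is 2+1+2+2+2+1 = 10, and 10 slots are needed, so at most 10 can be filled.
Shifts {Shift 3, Shift 9} need 2 slots but only Quispe are available for them, supplying at most 1 — so at least 1 slot must go unfilled.
An assignment achieving 9: Shift 1→Olsen, Shift 2→Baptiste+Bakr, Shift 3→Quispe, Shift 4→Bakr, Shift 5→Olsen, Shift 6→Baptiste, Shift 7→Fong, Shift 8→Fong.
Loads: Baptiste 2/2, Quispe 1/1, Bakr 2/2, Fong 2/2, Olsen 2/2, Rossi 0/1.

9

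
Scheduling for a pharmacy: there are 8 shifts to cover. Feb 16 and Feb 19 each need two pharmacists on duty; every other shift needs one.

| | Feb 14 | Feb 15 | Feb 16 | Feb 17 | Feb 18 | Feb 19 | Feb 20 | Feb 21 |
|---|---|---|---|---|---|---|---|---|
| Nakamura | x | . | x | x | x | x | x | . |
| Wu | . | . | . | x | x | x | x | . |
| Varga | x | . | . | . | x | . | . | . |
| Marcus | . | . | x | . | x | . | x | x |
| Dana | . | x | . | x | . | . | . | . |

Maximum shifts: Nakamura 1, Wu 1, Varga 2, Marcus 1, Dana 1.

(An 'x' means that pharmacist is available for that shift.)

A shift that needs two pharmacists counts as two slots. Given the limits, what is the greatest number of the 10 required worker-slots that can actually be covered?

Total capacity across all pharmacists is 1+1+2+1+1 = 6, and 10 slots are needed, so at most 6 can be filled.
An assignment achieving 6: Feb 14→Varga, Feb 15→Dana, Feb 16→Nakamura, Feb 18→Varga, Feb 19→Wu, Feb 21→Marcus.
Loads: Nakamura 1/1, Wu 1/1, Varga 2/2, Marcus 1/1, Dana 1/1.

6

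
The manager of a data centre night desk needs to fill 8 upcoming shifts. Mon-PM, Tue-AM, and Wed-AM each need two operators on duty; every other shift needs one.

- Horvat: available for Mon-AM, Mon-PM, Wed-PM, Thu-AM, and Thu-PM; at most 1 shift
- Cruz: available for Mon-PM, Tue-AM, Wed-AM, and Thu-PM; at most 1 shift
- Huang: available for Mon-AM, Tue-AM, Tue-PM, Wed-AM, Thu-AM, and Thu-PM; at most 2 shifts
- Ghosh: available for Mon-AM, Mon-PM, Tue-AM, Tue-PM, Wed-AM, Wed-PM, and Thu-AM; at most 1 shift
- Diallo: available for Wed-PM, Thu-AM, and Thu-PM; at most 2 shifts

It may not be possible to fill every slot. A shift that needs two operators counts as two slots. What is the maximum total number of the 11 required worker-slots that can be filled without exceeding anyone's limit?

Total capacity across all operators is 1+1+2+1+2 = 7, and 11 slots are needed, so at most 7 can be filled.
An assignment achieving 7: Mon-AM→Horvat, Mon-PM→Cruz+Ghosh, Tue-AM→Huang, Tue-PM→Huang, Wed-PM→Diallo, Thu-AM→Diallo.
Loads: Horvat 1/1, Cruz 1/1, Huang 2/2, Ghosh 1/1, Diallo 2/2.

7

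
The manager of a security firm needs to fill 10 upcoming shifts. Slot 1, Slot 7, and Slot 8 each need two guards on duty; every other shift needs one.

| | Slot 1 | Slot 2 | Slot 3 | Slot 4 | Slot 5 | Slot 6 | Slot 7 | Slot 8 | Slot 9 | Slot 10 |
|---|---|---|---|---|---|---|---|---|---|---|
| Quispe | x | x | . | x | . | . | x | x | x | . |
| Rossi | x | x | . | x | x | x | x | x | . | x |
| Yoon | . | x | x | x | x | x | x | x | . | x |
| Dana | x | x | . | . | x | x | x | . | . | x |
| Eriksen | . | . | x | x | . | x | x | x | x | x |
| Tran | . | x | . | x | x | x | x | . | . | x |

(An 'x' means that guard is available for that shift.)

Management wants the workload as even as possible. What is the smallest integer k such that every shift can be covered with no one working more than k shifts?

3

With 6 guards and 13 worker-slots to fill, someone must work at least ⌈13/6⌉ = 3 shifts, so k ≥ 3.
k = 3 works: Slot 1→Quispe+Rossi, Slot 2→Quispe, Slot 3→Yoon, Slot 4→Rossi, Slot 5→Rossi, Slot 6→Yoon, Slot 7→Dana+Eriksen, Slot 8→Yoon+Eriksen, Slot 9→Quispe, Slot 10→Dana.
Loads: Quispe 3, Rossi 3, Yoon 3, Dana 2, Eriksen 2, Tran 0 — all ≤ 3.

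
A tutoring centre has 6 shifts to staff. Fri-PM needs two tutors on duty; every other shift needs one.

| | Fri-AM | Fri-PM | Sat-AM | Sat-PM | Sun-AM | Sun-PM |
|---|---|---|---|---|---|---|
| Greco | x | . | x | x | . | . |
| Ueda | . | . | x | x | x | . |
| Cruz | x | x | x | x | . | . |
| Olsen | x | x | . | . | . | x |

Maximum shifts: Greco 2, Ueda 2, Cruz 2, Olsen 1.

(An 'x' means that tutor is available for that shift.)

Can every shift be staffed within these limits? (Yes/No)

Total capacity is 7 and 7 slots are needed, so capacity alone doesn't rule it out.
Shifts {Fri-PM, Sun-PM} need 3 worker-slots in total, but the tutors available for any of those shifts (Cruz and Olsen) can supply at most 2 among them. So no valid schedule exists.

No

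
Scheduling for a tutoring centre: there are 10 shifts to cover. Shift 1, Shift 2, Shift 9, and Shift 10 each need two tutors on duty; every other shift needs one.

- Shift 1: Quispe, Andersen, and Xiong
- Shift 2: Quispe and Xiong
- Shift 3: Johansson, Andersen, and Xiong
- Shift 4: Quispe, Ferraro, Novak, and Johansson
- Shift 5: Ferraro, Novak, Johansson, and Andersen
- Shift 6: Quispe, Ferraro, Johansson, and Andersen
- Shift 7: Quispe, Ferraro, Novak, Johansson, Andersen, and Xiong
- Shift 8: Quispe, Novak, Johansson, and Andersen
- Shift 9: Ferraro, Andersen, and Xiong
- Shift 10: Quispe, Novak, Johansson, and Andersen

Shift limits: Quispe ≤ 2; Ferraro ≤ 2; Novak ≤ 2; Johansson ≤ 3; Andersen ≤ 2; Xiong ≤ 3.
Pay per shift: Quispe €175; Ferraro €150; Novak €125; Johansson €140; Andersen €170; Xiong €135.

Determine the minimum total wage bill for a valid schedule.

Shift 2 can only be covered by Quispe and Xiong, so that assignment is forced.
Picking the cheapest available tutor for each shift independently would cost €1940, but that ignores the shift limits.
An optimal schedule: Shift 1→Quispe+Andersen, Shift 2→Quispe+Xiong, Shift 3→Johansson, Shift 4→Ferraro, Shift 5→Novak, Shift 6→Johansson, Shift 7→Xiong, Shift 8→Novak, Shift 9→Ferraro+Xiong, Shift 10→Johansson+Andersen.
Total: 175 + 170 + 175 + 135 + 140 + 150 + 125 + 140 + 135 + 125 + 150 + 135 + 140 + 170 = €2065.

€2065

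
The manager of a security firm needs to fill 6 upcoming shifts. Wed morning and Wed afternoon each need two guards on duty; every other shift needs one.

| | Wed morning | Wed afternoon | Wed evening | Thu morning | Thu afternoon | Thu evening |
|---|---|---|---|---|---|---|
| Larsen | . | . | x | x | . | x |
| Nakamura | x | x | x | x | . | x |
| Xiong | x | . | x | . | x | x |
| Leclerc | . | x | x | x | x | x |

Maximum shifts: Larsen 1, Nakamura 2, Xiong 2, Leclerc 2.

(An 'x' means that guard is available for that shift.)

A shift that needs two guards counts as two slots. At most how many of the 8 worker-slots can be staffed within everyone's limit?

7

Total capacity across all guards is 1+2+2+2 = 7, and 8 slots are needed, so at most 7 can be filled.
An assignment achieving 7: Wed morning→Nakamura+Xiong, Wed afternoon→Nakamura+Leclerc, Wed evening→Leclerc, Thu morning→Larsen, Thu afternoon→Xiong.
Loads: Larsen 1/1, Nakamura 2/2, Xiong 2/2, Leclerc 2/2.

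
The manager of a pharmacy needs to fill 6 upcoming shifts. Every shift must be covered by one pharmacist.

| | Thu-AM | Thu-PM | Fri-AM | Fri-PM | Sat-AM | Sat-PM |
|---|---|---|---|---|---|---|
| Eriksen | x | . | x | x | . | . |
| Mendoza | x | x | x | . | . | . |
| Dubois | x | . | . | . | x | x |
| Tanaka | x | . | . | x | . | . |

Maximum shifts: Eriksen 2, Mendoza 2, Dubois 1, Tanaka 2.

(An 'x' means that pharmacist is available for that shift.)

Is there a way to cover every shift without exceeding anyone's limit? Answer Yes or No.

Total capacity is 7 and 6 slots are needed, so capacity alone doesn't rule it out.
Shifts {Sat-AM, Sat-PM} need 2 worker-slots in total, but the pharmacists available for any of those shifts (Dubois) can supply at most 1 among them. So no valid schedule exists.

No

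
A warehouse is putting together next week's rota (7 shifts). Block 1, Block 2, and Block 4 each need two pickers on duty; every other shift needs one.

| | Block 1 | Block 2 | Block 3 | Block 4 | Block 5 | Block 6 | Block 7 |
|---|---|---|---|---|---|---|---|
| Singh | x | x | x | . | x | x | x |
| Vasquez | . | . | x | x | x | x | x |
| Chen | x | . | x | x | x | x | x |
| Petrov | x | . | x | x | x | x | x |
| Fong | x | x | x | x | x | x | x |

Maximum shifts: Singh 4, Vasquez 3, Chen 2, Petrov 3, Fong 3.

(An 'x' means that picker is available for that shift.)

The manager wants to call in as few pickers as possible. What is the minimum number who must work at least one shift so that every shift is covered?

10 slots to fill and no one can take more than 4, so at least ⌈10/4⌉ = 3 pickers are needed.
Singh, Vasquez, and Fong alone can cover everything: Block 1→Singh+Fong, Block 2→Singh+Fong, Block 3→Singh, Block 4→Vasquez+Fong, Block 5→Singh, Block 6→Vasquez, Block 7→Vasquez.

3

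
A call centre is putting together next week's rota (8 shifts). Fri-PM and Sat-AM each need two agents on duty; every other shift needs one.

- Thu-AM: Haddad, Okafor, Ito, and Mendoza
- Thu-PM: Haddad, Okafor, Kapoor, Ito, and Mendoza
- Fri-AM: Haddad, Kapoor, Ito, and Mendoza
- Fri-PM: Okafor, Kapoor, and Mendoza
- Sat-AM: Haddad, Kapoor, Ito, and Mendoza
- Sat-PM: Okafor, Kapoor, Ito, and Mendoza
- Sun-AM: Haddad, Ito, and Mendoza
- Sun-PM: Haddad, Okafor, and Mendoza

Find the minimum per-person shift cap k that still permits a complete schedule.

2

With 5 agents and 10 worker-slots to fill, someone must work at least ⌈10/5⌉ = 2 shifts, so k ≥ 2.
k = 2 works: Thu-AM→Okafor, Thu-PM→Mendoza, Fri-AM→Kapoor, Fri-PM→Okafor+Kapoor, Sat-AM→Ito+Mendoza, Sat-PM→Ito, Sun-AM→Haddad, Sun-PM→Haddad.
Loads: Haddad 2, Okafor 2, Kapoor 2, Ito 2, Mendoza 2 — all ≤ 2.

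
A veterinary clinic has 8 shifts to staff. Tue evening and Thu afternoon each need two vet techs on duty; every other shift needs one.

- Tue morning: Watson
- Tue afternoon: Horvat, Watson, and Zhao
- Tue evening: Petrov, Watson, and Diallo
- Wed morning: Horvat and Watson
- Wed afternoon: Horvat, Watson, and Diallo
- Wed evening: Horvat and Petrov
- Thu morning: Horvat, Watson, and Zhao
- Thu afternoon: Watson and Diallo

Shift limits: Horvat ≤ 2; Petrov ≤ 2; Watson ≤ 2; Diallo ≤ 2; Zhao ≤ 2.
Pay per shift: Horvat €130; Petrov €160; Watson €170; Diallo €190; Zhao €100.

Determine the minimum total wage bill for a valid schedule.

Tue morning can only be covered by Watson, so that assignment is forced.
Thu afternoon can only be covered by Watson and Diallo, so that assignment is forced.
Picking the cheapest available vet tech for each shift independently would cost €1450, but that ignores the shift limits.
An optimal schedule: Tue morning→Watson, Tue afternoon→Zhao, Tue evening→Petrov+Diallo, Wed morning→Horvat, Wed afternoon→Horvat, Wed evening→Petrov, Thu morning→Zhao, Thu afternoon→Watson+Diallo.
Total: 170 + 100 + 160 + 190 + 130 + 130 + 160 + 100 + 170 + 190 = €1500.

€1500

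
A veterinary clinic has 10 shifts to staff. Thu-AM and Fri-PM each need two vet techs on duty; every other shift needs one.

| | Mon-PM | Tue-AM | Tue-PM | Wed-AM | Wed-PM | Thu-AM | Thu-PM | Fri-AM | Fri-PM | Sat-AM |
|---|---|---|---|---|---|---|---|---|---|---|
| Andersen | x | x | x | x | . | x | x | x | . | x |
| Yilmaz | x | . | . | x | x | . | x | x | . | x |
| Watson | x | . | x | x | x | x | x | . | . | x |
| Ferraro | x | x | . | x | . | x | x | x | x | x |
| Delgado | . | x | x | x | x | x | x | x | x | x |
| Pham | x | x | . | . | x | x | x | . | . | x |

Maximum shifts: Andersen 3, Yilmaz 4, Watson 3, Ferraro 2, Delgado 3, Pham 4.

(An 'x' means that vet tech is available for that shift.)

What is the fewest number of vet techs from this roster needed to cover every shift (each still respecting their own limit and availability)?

4

12 slots to fill and no one can take more than 4, so at least ⌈12/4⌉ = 3 vet techs are needed.
Any 3 vet techs together have capacity at most 4+4+3 = 11 < 12 slots, so 3 can never suffice.
Andersen, Yilmaz, Ferraro, and Delgado alone can cover everything: Mon-PM→Andersen, Tue-AM→Andersen, Tue-PM→Andersen, Wed-AM→Yilmaz, Wed-PM→Yilmaz, Thu-AM→Ferraro+Delgado, Thu-PM→Yilmaz, Fri-AM→Yilmaz, Fri-PM→Ferraro+Delgado, Sat-AM→Delgado.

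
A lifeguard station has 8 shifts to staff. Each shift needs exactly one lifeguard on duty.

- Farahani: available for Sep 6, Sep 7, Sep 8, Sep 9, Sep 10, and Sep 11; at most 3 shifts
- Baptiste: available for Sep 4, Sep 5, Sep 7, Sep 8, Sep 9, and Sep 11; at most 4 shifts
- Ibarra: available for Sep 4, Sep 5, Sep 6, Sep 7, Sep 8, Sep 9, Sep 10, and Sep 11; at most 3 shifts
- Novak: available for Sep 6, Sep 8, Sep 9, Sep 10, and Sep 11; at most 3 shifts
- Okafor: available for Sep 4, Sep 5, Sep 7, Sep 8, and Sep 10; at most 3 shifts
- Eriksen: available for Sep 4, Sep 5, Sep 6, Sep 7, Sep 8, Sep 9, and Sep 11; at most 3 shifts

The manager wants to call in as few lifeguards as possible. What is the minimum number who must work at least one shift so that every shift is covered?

3

8 slots to fill and no one can take more than 4, so at least ⌈8/4⌉ = 2 lifeguards are needed.
Any 2 lifeguards together have capacity at most 4+3 = 7 < 8 slots, so 2 can never suffice.
Farahani, Baptiste, and Ibarra alone can cover everything: Sep 4→Baptiste, Sep 5→Baptiste, Sep 6→Farahani, Sep 7→Farahani, Sep 8→Baptiste, Sep 9→Baptiste, Sep 10→Farahani, Sep 11→Ibarra.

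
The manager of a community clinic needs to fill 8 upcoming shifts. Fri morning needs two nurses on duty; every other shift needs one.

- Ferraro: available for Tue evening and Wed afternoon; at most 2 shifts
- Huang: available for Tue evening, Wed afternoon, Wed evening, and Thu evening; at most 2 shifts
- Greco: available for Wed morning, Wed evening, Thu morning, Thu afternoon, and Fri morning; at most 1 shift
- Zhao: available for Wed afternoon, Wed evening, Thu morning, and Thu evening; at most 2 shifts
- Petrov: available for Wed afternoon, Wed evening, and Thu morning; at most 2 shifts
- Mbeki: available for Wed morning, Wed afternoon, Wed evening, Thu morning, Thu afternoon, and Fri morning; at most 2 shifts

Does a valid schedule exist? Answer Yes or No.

No

Total capacity is 11 and 9 slots are needed, so capacity alone doesn't rule it out.
Shifts {Wed morning, Thu afternoon, Fri morning} need 4 worker-slots in total, but the nurses available for any of those shifts (Greco and Mbeki) can supply at most 3 among them. So no valid schedule exists.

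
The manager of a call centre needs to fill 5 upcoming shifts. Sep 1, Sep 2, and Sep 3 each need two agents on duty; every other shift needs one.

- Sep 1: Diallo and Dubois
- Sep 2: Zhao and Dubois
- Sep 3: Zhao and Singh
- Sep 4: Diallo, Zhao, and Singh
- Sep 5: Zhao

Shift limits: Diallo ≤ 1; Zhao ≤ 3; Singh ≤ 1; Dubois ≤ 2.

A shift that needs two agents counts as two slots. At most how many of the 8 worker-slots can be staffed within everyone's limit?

Total capacity across all agents is 1+3+1+2 = 7, and 8 slots are needed, so at most 7 can be filled.
An assignment achieving 7: Sep 1→Diallo+Dubois, Sep 2→Zhao+Dubois, Sep 3→Zhao+Singh, Sep 5→Zhao.
Loads: Diallo 1/1, Zhao 3/3, Singh 1/1, Dubois 2/2.

7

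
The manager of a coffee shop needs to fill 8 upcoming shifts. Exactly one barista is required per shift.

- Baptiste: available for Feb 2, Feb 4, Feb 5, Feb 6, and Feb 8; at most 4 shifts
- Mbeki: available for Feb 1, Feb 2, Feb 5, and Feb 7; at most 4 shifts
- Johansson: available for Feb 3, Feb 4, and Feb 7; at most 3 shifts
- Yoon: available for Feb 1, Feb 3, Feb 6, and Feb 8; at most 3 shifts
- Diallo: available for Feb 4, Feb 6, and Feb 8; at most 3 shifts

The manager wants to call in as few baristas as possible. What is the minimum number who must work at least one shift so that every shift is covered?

8 slots to fill and no one can take more than 4, so at least ⌈8/4⌉ = 2 baristas are needed.
No set of 2 baristas can cover every shift (each such set leaves at least one shift with no one available or exceeds a cap).
Baptiste, Mbeki, and Johansson alone can cover everything: Feb 1→Mbeki, Feb 2→Baptiste, Feb 3→Johansson, Feb 4→Baptiste, Feb 5→Mbeki, Feb 6→Baptiste, Feb 7→Mbeki, Feb 8→Baptiste.

3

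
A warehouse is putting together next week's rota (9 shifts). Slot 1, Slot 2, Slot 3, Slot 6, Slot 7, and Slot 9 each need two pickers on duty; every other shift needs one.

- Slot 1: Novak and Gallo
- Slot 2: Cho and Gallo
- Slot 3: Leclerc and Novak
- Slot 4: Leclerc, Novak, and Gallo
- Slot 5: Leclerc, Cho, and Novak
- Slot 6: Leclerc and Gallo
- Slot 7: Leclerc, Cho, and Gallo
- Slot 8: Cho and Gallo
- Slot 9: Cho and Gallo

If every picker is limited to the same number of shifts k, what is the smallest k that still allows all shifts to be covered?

4

With 4 pickers and 15 worker-slots to fill, someone must work at least ⌈15/4⌉ = 4 shifts, so k ≥ 4.
k = 4 works: Slot 1→Novak+Gallo, Slot 2→Cho+Gallo, Slot 3→Leclerc+Novak, Slot 4→Leclerc, Slot 5→Novak, Slot 6→Leclerc+Gallo, Slot 7→Leclerc+Cho, Slot 8→Cho, Slot 9→Cho+Gallo.
Loads: Leclerc 4, Cho 4, Novak 3, Gallo 4 — all ≤ 4.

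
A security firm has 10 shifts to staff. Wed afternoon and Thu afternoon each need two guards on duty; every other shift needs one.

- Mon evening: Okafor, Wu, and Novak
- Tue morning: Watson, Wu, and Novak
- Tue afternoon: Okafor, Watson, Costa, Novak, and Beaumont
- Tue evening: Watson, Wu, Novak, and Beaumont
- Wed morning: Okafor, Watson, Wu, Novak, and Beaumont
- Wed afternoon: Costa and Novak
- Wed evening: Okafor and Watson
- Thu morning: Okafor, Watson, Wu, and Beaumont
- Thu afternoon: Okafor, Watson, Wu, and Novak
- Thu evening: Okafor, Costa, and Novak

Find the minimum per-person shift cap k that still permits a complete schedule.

2

With 6 guards and 12 worker-slots to fill, someone must work at least ⌈12/6⌉ = 2 shifts, so k ≥ 2.
k = 2 works: Mon evening→Okafor, Tue morning→Watson, Tue afternoon→Beaumont, Tue evening→Watson, Wed morning→Beaumont, Wed afternoon→Costa+Novak, Wed evening→Okafor, Thu morning→Wu, Thu afternoon→Wu+Novak, Thu evening→Costa.
Loads: Okafor 2, Watson 2, Wu 2, Costa 2, Novak 2, Beaumont 2 — all ≤ 2.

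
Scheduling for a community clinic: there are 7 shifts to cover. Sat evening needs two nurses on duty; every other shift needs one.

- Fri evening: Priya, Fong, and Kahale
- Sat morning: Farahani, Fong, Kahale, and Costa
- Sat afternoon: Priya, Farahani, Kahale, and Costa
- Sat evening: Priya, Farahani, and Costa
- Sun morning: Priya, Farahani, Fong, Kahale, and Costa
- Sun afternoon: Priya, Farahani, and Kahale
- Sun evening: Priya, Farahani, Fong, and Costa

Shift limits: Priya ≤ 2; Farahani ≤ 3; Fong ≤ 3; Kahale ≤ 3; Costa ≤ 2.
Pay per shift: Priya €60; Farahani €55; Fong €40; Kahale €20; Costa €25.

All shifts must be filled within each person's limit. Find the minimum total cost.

€245

Picking the cheapest available nurse for each shift independently would cost €205, but that ignores the shift limits.
An optimal schedule: Fri evening→Kahale, Sat morning→Kahale, Sat afternoon→Costa, Sat evening→Costa+Farahani, Sun morning→Fong, Sun afternoon→Kahale, Sun evening→Fong.
Total: 20 + 20 + 25 + 25 + 55 + 40 + 20 + 40 = €245.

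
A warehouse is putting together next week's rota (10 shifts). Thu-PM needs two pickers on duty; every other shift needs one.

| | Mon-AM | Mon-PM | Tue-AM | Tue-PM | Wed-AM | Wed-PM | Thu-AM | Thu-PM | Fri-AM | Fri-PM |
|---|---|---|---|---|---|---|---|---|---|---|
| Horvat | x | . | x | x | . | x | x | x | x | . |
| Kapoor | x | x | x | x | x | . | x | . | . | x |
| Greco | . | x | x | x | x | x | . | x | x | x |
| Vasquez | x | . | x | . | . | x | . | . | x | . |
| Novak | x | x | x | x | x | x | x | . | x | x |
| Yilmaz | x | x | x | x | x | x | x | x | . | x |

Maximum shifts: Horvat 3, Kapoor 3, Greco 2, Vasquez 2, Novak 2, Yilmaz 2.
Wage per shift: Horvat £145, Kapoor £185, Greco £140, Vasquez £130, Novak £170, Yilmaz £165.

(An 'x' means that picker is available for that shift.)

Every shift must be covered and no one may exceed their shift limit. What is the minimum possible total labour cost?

£1645

Picking the cheapest available picker for each shift independently would cost £1510, but that ignores the shift limits.
An optimal schedule: Mon-AM→Vasquez, Mon-PM→Greco, Tue-AM→Novak, Tue-PM→Horvat, Wed-AM→Yilmaz, Wed-PM→Novak, Thu-AM→Horvat, Thu-PM→Greco+Horvat, Fri-AM→Vasquez, Fri-PM→Yilmaz.
Total: 130 + 140 + 170 + 145 + 165 + 170 + 145 + 140 + 145 + 130 + 165 = £1645.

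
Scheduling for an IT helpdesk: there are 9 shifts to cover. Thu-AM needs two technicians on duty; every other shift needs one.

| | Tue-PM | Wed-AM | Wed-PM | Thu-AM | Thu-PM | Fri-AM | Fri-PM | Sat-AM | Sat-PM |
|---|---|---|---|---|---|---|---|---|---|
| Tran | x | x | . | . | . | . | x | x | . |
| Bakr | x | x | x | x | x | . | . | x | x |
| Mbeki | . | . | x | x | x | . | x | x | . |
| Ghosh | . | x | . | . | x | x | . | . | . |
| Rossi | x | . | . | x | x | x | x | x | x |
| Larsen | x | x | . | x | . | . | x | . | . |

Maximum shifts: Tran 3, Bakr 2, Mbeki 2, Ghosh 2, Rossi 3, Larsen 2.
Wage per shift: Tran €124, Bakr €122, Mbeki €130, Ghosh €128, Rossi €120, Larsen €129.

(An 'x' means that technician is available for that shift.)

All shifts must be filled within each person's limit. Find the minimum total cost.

Picking the cheapest available technician for each shift independently would cost €1206, but that ignores the shift limits.
An optimal schedule: Tue-PM→Tran, Wed-AM→Ghosh, Wed-PM→Bakr, Thu-AM→Rossi+Bakr, Thu-PM→Ghosh, Fri-AM→Rossi, Fri-PM→Tran, Sat-AM→Tran, Sat-PM→Rossi.
Total: 124 + 128 + 122 + 120 + 122 + 128 + 120 + 124 + 124 + 120 = €1232.

€1232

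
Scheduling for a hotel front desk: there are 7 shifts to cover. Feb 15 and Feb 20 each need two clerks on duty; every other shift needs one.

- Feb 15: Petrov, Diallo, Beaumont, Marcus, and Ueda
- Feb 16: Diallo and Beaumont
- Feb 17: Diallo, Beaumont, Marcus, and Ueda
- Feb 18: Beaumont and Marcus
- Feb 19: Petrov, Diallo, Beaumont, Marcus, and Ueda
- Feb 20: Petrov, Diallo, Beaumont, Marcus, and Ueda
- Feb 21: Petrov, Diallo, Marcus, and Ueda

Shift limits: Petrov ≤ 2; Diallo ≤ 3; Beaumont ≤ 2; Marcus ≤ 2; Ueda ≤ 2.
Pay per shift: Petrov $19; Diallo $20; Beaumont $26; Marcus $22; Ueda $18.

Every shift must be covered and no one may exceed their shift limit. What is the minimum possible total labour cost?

Picking the cheapest available clerk for each shift independently would cost $170, but that ignores the shift limits.
An optimal schedule: Feb 15→Petrov+Diallo, Feb 16→Diallo, Feb 17→Ueda, Feb 18→Marcus, Feb 19→Petrov, Feb 20→Diallo+Marcus, Feb 21→Ueda.
Total: 19 + 20 + 20 + 18 + 22 + 19 + 20 + 22 + 18 = $178.

$178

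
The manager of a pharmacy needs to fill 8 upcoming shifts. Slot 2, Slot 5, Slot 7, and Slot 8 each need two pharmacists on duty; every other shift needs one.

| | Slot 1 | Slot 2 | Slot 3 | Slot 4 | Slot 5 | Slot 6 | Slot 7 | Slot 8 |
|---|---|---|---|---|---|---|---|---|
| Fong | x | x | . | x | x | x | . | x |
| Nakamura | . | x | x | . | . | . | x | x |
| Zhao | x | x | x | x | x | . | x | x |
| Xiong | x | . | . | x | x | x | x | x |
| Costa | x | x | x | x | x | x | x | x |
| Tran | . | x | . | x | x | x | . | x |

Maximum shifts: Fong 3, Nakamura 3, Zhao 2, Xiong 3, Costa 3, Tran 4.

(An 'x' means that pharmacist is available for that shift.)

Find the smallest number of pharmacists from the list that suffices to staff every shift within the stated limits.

4

12 slots to fill and no one can take more than 4, so at least ⌈12/4⌉ = 3 pharmacists are needed.
Any 3 pharmacists together have capacity at most 4+3+3 = 10 < 12 slots, so 3 can never suffice.
Fong, Nakamura, Zhao, and Tran alone can cover everything: Slot 1→Fong, Slot 2→Nakamura+Tran, Slot 3→Nakamura, Slot 4→Tran, Slot 5→Fong+Tran, Slot 6→Fong, Slot 7→Nakamura+Zhao, Slot 8→Zhao+Tran.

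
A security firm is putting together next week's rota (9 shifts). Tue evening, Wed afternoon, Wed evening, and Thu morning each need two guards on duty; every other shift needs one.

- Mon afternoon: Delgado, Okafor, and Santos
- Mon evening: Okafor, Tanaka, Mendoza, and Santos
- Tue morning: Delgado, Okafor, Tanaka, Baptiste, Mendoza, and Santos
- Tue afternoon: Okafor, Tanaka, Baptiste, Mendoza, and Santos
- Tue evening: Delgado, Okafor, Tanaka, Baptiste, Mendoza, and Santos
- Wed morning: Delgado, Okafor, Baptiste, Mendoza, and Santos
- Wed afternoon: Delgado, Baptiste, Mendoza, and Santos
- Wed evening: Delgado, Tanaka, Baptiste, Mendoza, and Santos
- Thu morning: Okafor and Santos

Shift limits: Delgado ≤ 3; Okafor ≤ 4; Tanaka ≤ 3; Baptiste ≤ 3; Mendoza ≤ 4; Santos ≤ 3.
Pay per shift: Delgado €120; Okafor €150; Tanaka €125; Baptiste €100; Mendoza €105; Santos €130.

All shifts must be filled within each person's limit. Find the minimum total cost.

€1485

Thu morning can only be covered by Okafor and Santos, so that assignment is forced.
Picking the cheapest available guard for each shift independently would cost €1420, but that ignores the shift limits.
An optimal schedule: Mon afternoon→Delgado, Mon evening→Mendoza, Tue morning→Baptiste, Tue afternoon→Baptiste, Tue evening→Mendoza+Tanaka, Wed morning→Baptiste, Wed afternoon→Mendoza+Delgado, Wed evening→Mendoza+Delgado, Thu morning→Santos+Okafor.
Total: 120 + 105 + 100 + 100 + 105 + 125 + 100 + 105 + 120 + 105 + 120 + 130 + 150 = €1485.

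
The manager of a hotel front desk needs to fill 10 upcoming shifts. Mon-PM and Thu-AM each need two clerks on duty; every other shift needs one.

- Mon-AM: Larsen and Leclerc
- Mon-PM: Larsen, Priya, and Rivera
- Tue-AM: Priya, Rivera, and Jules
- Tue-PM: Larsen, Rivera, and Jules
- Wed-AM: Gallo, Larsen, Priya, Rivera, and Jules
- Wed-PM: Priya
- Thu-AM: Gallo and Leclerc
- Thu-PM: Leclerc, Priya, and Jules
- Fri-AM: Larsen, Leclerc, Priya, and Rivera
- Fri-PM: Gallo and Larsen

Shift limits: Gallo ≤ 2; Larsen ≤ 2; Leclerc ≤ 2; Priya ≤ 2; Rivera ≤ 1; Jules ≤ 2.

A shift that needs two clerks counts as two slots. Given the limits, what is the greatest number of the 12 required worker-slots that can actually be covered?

Total capacity across all clerks is 2+2+2+2+1+2 = 11, and 12 slots are needed, so at most 11 can be filled.
An assignment achieving 11: Mon-AM→Larsen, Mon-PM→Larsen+Priya, Tue-AM→Rivera, Tue-PM→Jules, Wed-AM→Jules, Wed-PM→Priya, Thu-AM→Gallo+Leclerc, Thu-PM→Leclerc, Fri-PM→Gallo.
Loads: Gallo 2/2, Larsen 2/2, Leclerc 2/2, Priya 2/2, Rivera 1/1, Jules 2/2.

11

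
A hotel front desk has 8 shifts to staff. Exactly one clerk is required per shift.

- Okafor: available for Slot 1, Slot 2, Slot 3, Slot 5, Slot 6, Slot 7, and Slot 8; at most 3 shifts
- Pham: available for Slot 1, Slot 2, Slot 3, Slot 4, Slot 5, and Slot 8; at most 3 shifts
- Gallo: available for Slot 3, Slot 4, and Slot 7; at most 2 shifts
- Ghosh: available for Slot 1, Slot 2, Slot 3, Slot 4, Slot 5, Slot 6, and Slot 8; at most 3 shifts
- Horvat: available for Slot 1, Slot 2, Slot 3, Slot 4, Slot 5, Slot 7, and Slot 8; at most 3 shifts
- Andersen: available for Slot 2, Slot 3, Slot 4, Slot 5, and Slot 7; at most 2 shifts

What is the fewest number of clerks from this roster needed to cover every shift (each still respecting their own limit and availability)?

3

8 slots to fill and no one can take more than 3, so at least ⌈8/3⌉ = 3 clerks are needed.
Okafor, Pham, and Gallo alone can cover everything: Slot 1→Okafor, Slot 2→Okafor, Slot 3→Gallo, Slot 4→Pham, Slot 5→Pham, Slot 6→Okafor, Slot 7→Gallo, Slot 8→Pham.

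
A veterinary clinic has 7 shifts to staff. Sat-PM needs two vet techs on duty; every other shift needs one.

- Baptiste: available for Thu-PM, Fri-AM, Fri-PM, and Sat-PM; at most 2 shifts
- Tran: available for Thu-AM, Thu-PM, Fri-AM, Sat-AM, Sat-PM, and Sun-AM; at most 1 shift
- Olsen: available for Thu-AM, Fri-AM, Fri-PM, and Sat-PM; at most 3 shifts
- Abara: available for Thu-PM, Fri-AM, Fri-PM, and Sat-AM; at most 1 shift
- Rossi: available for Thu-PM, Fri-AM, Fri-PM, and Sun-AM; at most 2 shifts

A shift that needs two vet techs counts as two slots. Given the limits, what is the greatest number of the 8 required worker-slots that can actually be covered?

Total capacity across all vet techs is 2+1+3+1+2 = 9, and 8 slots are needed, so at most 8 can be filled.
An assignment achieving 8: Thu-AM→Tran, Thu-PM→Baptiste, Fri-AM→Olsen, Fri-PM→Olsen, Sat-AM→Abara, Sat-PM→Baptiste+Olsen, Sun-AM→Rossi.
Loads: Baptiste 2/2, Tran 1/1, Olsen 3/3, Abara 1/1, Rossi 1/2.

8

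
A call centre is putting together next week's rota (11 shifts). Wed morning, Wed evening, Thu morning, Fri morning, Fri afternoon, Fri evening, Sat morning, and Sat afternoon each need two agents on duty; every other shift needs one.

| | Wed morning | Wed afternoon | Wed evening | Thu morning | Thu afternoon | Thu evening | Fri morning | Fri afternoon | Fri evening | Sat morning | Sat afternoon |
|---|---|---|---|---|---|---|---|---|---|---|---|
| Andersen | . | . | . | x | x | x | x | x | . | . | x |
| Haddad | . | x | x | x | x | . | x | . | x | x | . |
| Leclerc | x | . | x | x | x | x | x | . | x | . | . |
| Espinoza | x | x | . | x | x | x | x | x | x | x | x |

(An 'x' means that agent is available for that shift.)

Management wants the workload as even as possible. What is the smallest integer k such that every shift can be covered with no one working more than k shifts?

With 4 agents and 19 worker-slots to fill, someone must work at least ⌈19/4⌉ = 5 shifts, so k ≥ 5.
k = 5 works: Wed morning→Leclerc+Espinoza, Wed afternoon→Haddad, Wed evening→Haddad+Leclerc, Thu morning→Andersen+Haddad, Thu afternoon→Andersen, Thu evening→Andersen, Fri morning→Leclerc+Espinoza, Fri afternoon→Andersen+Espinoza, Fri evening→Haddad+Leclerc, Sat morning→Haddad+Espinoza, Sat afternoon→Andersen+Espinoza.
Loads: Andersen 5, Haddad 5, Leclerc 4, Espinoza 5 — all ≤ 5.

5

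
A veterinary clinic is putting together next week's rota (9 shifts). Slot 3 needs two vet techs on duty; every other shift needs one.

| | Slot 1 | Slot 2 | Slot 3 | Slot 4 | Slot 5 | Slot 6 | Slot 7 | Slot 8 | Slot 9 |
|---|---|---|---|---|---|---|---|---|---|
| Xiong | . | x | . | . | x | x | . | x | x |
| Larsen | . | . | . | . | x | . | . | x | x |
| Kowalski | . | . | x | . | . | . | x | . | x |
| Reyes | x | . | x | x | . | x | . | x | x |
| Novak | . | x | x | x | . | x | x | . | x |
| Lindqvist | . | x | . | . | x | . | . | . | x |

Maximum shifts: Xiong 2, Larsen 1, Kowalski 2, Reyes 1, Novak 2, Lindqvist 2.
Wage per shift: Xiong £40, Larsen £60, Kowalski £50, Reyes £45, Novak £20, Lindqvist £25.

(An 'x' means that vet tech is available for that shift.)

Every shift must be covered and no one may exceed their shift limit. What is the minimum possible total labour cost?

Slot 1 can only be covered by Reyes, so that assignment is forced.
Picking the cheapest available vet tech for each shift independently would cost £275, but that ignores the shift limits.
An optimal schedule: Slot 1→Reyes, Slot 2→Xiong, Slot 3→Kowalski+Novak, Slot 4→Novak, Slot 5→Lindqvist, Slot 6→Xiong, Slot 7→Kowalski, Slot 8→Larsen, Slot 9→Lindqvist.
Total: 45 + 40 + 50 + 20 + 20 + 25 + 40 + 50 + 60 + 25 = £375.

£375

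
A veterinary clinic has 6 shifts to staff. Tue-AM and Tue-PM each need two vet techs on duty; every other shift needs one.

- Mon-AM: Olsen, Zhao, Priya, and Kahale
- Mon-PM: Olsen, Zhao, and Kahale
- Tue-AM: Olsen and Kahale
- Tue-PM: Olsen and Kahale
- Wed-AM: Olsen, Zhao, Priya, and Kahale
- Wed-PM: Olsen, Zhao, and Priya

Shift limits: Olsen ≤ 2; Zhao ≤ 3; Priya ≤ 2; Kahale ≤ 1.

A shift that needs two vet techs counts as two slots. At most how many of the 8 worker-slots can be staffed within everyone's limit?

7

Total capacity across all vet techs is 2+3+2+1 = 8, and 8 slots are needed, so at most 8 can be filled.
Shifts {Tue-AM, Tue-PM} need 4 slots but only Olsen and Kahale are available for them, supplying at most 3 — so at least 1 slot must go unfilled.
An assignment achieving 7: Mon-AM→Zhao, Mon-PM→Zhao, Tue-AM→Olsen+Kahale, Tue-PM→Olsen, Wed-AM→Priya, Wed-PM→Zhao.
Loads: Olsen 2/2, Zhao 3/3, Priya 1/2, Kahale 1/1.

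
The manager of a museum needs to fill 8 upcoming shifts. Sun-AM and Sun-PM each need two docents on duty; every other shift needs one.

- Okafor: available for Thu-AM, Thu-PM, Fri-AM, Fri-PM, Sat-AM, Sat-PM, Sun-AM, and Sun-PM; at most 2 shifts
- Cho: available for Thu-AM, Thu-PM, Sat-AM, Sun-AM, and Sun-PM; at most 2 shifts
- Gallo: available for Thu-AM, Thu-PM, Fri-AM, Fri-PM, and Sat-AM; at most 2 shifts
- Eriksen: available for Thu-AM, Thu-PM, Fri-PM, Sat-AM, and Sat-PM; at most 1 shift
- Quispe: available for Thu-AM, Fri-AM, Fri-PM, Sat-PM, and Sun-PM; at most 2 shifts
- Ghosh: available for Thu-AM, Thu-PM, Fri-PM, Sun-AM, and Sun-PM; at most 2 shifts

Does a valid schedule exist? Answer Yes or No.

One valid schedule: Thu-AM→Eriksen, Thu-PM→Gallo, Fri-AM→Okafor, Fri-PM→Gallo, Sat-AM→Cho, Sat-PM→Okafor, Sun-AM→Cho+Ghosh, Sun-PM→Quispe+Ghosh.
Loads: Okafor 2/2, Cho 2/2, Gallo 2/2, Eriksen 1/1, Quispe 1/2, Ghosh 2/2 — all within limits.

Yes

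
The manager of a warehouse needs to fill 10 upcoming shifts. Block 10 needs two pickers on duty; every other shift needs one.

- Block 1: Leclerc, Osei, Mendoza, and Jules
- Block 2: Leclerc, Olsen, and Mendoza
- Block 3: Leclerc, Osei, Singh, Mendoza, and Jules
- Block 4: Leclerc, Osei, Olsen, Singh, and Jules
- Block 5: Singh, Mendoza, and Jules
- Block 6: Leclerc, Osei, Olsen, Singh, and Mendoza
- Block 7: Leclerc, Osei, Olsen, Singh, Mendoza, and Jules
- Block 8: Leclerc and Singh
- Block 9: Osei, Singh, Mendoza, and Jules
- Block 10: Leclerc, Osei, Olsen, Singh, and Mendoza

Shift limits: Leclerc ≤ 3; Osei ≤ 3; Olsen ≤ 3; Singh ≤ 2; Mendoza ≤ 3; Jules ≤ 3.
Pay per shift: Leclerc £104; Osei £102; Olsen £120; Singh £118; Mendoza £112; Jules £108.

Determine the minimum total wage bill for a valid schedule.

Picking the cheapest available picker for each shift independently would cost £1134, but that ignores the shift limits.
An optimal schedule: Block 1→Osei, Block 2→Leclerc, Block 3→Osei, Block 4→Jules, Block 5→Jules, Block 6→Mendoza, Block 7→Jules, Block 8→Leclerc, Block 9→Osei, Block 10→Leclerc+Mendoza.
Total: 102 + 104 + 102 + 108 + 108 + 112 + 108 + 104 + 102 + 104 + 112 = £1166.

£1166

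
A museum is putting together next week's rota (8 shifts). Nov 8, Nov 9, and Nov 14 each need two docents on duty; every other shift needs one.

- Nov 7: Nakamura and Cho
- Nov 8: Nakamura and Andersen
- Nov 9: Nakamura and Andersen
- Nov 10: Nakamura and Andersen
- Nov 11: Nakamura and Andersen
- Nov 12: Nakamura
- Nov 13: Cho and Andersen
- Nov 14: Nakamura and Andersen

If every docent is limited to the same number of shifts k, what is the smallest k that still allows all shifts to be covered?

5

With 3 docents and 11 worker-slots to fill, someone must work at least ⌈11/3⌉ = 4 shifts, so k ≥ 4.
k = 4 is infeasible (exhaustive check).
k = 5 works: Nov 7→Nakamura, Nov 8→Nakamura+Andersen, Nov 9→Nakamura+Andersen, Nov 10→Andersen, Nov 11→Andersen, Nov 12→Nakamura, Nov 13→Cho, Nov 14→Nakamura+Andersen.
Loads: Nakamura 5, Cho 1, Andersen 5 — all ≤ 5.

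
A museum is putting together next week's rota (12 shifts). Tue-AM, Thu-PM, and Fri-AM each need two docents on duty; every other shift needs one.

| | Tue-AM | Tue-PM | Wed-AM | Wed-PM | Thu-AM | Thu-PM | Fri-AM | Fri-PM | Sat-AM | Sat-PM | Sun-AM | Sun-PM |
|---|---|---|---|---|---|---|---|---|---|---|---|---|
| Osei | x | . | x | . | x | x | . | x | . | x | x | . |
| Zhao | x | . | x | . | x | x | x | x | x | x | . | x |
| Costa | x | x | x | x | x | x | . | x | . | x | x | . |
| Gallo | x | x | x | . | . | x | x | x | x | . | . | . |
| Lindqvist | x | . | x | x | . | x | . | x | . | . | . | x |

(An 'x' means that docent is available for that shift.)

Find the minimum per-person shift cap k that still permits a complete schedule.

With 5 docents and 15 worker-slots to fill, someone must work at least ⌈15/5⌉ = 3 shifts, so k ≥ 3.
k = 3 works: Tue-AM→Gallo+Lindqvist, Tue-PM→Costa, Wed-AM→Costa, Wed-PM→Costa, Thu-AM→Osei, Thu-PM→Gallo+Lindqvist, Fri-AM→Zhao+Gallo, Fri-PM→Lindqvist, Sat-AM→Zhao, Sat-PM→Osei, Sun-AM→Osei, Sun-PM→Zhao.
Loads: Osei 3, Zhao 3, Costa 3, Gallo 3, Lindqvist 3 — all ≤ 3.

3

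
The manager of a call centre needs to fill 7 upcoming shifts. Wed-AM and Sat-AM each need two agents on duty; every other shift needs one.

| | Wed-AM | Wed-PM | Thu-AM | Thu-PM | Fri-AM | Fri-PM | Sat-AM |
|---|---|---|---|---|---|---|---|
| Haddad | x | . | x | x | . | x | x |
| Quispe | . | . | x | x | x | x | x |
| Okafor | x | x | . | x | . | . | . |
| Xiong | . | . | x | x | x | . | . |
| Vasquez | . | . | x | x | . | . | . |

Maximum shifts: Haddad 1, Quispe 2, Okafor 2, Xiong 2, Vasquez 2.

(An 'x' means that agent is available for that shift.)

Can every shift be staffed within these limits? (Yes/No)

No

Total capacity is 9 and 9 slots are needed, so capacity alone doesn't rule it out.
Shifts {Wed-AM, Sat-AM} need 4 worker-slots in total, but the agents available for any of those shifts (Haddad, Quispe, and Okafor) can supply at most 3 among them. So no valid schedule exists.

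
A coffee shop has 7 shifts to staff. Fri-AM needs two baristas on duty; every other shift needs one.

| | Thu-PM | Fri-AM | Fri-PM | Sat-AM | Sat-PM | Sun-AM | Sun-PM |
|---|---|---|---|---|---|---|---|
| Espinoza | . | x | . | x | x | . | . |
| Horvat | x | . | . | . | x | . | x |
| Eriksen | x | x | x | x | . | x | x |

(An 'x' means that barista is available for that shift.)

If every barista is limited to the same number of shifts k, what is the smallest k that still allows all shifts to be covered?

3

With 3 baristas and 8 worker-slots to fill, someone must work at least ⌈8/3⌉ = 3 shifts, so k ≥ 3.
k = 3 works: Thu-PM→Horvat, Fri-AM→Espinoza+Eriksen, Fri-PM→Eriksen, Sat-AM→Espinoza, Sat-PM→Espinoza, Sun-AM→Eriksen, Sun-PM→Horvat.
Loads: Espinoza 3, Horvat 2, Eriksen 3 — all ≤ 3.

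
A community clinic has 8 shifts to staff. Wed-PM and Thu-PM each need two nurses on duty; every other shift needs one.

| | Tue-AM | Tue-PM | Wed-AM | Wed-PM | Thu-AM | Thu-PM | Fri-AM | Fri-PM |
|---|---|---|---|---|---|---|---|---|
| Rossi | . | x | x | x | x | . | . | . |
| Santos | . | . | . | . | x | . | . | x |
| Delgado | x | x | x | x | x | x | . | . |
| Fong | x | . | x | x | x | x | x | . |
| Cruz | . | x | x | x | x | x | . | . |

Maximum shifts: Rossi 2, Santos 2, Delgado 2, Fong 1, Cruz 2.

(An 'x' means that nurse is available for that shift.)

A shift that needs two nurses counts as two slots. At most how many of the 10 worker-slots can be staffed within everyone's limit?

9

Total capacity across all nurses is 2+2+2+1+2 = 9, and 10 slots are needed, so at most 9 can be filled.
An assignment achieving 9: Tue-AM→Delgado, Tue-PM→Rossi, Wed-AM→Rossi, Wed-PM→Cruz, Thu-AM→Santos, Thu-PM→Delgado+Cruz, Fri-AM→Fong, Fri-PM→Santos.
Loads: Rossi 2/2, Santos 2/2, Delgado 2/2, Fong 1/1, Cruz 2/2.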